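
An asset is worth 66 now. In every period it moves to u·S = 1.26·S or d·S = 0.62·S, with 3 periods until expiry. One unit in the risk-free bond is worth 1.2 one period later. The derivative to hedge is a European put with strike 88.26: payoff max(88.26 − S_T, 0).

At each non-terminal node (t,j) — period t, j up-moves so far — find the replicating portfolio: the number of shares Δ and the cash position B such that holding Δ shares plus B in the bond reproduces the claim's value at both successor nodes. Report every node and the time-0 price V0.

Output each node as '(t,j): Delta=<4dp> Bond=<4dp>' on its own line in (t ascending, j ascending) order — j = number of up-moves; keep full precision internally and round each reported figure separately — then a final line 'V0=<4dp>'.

Under the risk-neutral measure, an up-move has probability p* = (R−d)/(u−d) = 0.9062 and values discount at R = 1.2.
Terminal values V(3,·): V(3,0)=72.5304, V(3,1)=56.2933, V(3,2)=23.2954, V(3,3)=0.0000
  t=2,j=0: stock 25.3704 → up 31.9667 (V=56.2933), down 15.7296 (V=72.5304). Price 48.1796; hedge Δ=-1.0000, bond B=73.5500.
  t=2,j=1: stock 51.5592 → up 64.9646 (V=23.2954), down 31.9667 (V=56.2933). Price 21.9908; hedge Δ=-1.0000, bond B=73.5500.
  t=2,j=2: stock 104.7816 → up 132.0248 (V=0.0000), down 64.9646 (V=23.2954). Price 1.8200; hedge Δ=-0.3474, bond B=38.2190.
  t=1,j=0: stock 40.9200 → up 51.5592 (V=21.9908), down 25.3704 (V=48.1796). Price 20.3717; hedge Δ=-1.0000, bond B=61.2917.
  t=1,j=1: stock 83.1600 → up 104.7816 (V=1.8200), down 51.5592 (V=21.9908). Price 3.0925; hedge Δ=-0.3790, bond B=34.6094.
  t=0,j=0: stock 66.0000 → up 83.1600 (V=3.0925), down 40.9200 (V=20.3717). Price 3.9270; hedge Δ=-0.4091, bond B=30.9257.
Self-financing check: at every node Δ·S+B equals the discounted successor values.

(0,0): Delta=-0.4091 Bond=30.9257
(1,0): Delta=-1.0000 Bond=61.2917
(1,1): Delta=-0.3790 Bond=34.6094
(2,0): Delta=-1.0000 Bond=73.5500
(2,1): Delta=-1.0000 Bond=73.5500
(2,2): Delta=-0.3474 Bond=38.2190
V0=3.9270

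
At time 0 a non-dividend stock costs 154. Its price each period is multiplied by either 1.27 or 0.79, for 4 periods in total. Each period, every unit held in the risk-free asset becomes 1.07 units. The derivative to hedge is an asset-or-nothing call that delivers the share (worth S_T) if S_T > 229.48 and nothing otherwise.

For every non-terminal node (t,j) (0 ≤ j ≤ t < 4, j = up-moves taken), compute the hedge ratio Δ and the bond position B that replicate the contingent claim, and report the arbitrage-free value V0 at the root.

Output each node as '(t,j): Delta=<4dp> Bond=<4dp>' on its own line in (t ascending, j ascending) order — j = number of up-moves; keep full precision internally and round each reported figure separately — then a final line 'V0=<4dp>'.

(0,0): Delta=1.5025 Bond=-133.0924
(1,0): Delta=1.2683 Bond=-113.9271
(1,1): Delta=1.6065 Bond=-162.7530
(2,0): Delta=0.0000 Bond=0.0000
(2,1): Delta=1.8319 Bond=-208.9749
(2,2): Delta=1.5063 Bond=-149.2678
(3,0): Delta=0.0000 Bond=0.0000
(3,1): Delta=0.0000 Bond=0.0000
(3,2): Delta=2.6458 Bond=-383.3196
(3,3): Delta=1.0000 Bond=0.0000
V0=98.2849

The replicating-portfolio and risk-neutral prices coincide; use p* = (1.07−0.79)/(1.27−0.79) = 0.5833 for the latter.
Terminal payoffs: V(4,0)=0.0000, V(4,1)=0.0000, V(4,2)=0.0000, V(4,3)=249.2063, V(4,4)=400.6227
(3,0): S=75.9280. Δ = (V_up−V_dn)/(S_up−S_dn) = (0.0000−0.0000)/(96.4286−59.9831) = 0.0000. V = [p*·0.0000 + (1−p*)·0.0000]/1.07 = 0.0000. B = V − Δ·S = 0.0000.
(3,1): S=122.0615. Δ = (V_up−V_dn)/(S_up−S_dn) = (0.0000−0.0000)/(155.0181−96.4286) = 0.0000. V = [p*·0.0000 + (1−p*)·0.0000]/1.07 = 0.0000. B = V − Δ·S = 0.0000.
(3,2): S=196.2254. Δ = (V_up−V_dn)/(S_up−S_dn) = (249.2063−0.0000)/(249.2063−155.0181) = 2.6458. V = [p*·249.2063 + (1−p*)·0.0000]/1.07 = 135.8601. B = V − Δ·S = -383.3196.
(3,3): S=315.4510. Δ = (V_up−V_dn)/(S_up−S_dn) = (400.6227−249.2063)/(400.6227−249.2063) = 1.0000. V = [p*·400.6227 + (1−p*)·249.2063]/1.07 = 315.4510. B = V − Δ·S = 0.0000.
(2,0): S=96.1114. Δ = (V_up−V_dn)/(S_up−S_dn) = (0.0000−0.0000)/(122.0615−75.9280) = 0.0000. V = [p*·0.0000 + (1−p*)·0.0000]/1.07 = 0.0000. B = V − Δ·S = 0.0000.
(2,1): S=154.5082. Δ = (V_up−V_dn)/(S_up−S_dn) = (135.8601−0.0000)/(196.2254−122.0615) = 1.8319. V = [p*·135.8601 + (1−p*)·0.0000]/1.07 = 74.0670. B = V − Δ·S = -208.9749.
(2,2): S=248.3866. Δ = (V_up−V_dn)/(S_up−S_dn) = (315.4510−135.8601)/(315.4510−196.2254) = 1.5063. V = [p*·315.4510 + (1−p*)·135.8601]/1.07 = 224.8799. B = V − Δ·S = -149.2678.
(1,0): S=121.6600. Δ = (V_up−V_dn)/(S_up−S_dn) = (74.0670−0.0000)/(154.5082−96.1114) = 1.2683. V = [p*·74.0670 + (1−p*)·0.0000]/1.07 = 40.3792. B = V − Δ·S = -113.9271.
(1,1): S=195.5800. Δ = (V_up−V_dn)/(S_up−S_dn) = (224.8799−74.0670)/(248.3866−154.5082) = 1.6065. V = [p*·224.8799 + (1−p*)·74.0670]/1.07 = 151.4404. B = V − Δ·S = -162.7530.
(0,0): S=154.0000. Δ = (V_up−V_dn)/(S_up−S_dn) = (151.4404−40.3792)/(195.5800−121.6600) = 1.5025. V = [p*·151.4404 + (1−p*)·40.3792]/1.07 = 98.2849. B = V − Δ·S = -133.0924.
Each (Δ,B) replicates both successor values, so the strategy is self-financing and V0 is arbitrage-free.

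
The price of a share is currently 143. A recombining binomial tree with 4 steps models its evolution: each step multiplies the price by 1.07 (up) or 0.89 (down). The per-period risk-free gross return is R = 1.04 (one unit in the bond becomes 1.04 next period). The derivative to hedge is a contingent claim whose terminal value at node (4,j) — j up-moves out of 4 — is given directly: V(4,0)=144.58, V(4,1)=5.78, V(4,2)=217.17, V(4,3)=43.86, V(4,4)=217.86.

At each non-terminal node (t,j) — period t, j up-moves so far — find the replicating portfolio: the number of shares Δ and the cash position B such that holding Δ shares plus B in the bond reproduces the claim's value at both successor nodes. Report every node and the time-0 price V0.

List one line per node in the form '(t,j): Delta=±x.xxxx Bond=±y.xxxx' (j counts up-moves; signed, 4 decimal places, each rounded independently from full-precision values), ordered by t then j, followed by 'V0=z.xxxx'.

(0,0): Delta=1.8842 Bond=-143.5074
(1,0): Delta=-2.6431 Bond=426.9380
(1,1): Delta=2.6373 Bond=-264.4849
(2,0): Delta=7.2167 Bond=-672.8091
(2,1): Delta=-4.2833 Bond=667.3805
(2,2): Delta=3.7886 Bond=-463.5532
(3,0): Delta=-7.6491 Bond=798.9124
(3,1): Delta=9.6897 Bond=-999.4482
(3,2): Delta=-6.6078 Bond=1032.7804
(3,3): Delta=5.5181 Bond=-785.0705
V0=125.9307

Under the risk-neutral measure, an up-move has probability p* = (R−d)/(u−d) = 0.8333 and values discount at R = 1.04.
Payoff layer (t=4): V(4,0)=144.5800, V(4,1)=5.7800, V(4,2)=217.1700, V(4,3)=43.8600, V(4,4)=217.8600
  t=3,j=0: stock 100.8106 → up 107.8673 (V=5.7800), down 89.7214 (V=144.5800). Price 27.8013; hedge Δ=-7.6491, bond B=798.9124.
  t=3,j=1: stock 121.1992 → up 129.6832 (V=217.1700), down 107.8673 (V=5.7800). Price 174.9407; hedge Δ=9.6897, bond B=-999.4482.
  t=3,j=2: stock 145.7114 → up 155.9112 (V=43.8600), down 129.6832 (V=217.1700). Price 69.9471; hedge Δ=-6.6078, bond B=1032.7804.
  t=3,j=3: stock 175.1811 → up 187.4438 (V=217.8600), down 155.9112 (V=43.8600). Price 181.5962; hedge Δ=5.5181, bond B=-785.0705.
  t=2,j=0: stock 113.2703 → up 121.1992 (V=174.9407), down 100.8106 (V=27.8013). Price 144.6322; hedge Δ=7.2167, bond B=-672.8091.
  t=2,j=1: stock 136.1789 → up 145.7114 (V=69.9471), down 121.1992 (V=174.9407). Price 84.0827; hedge Δ=-4.2833, bond B=667.3805.
  t=2,j=2: stock 163.7207 → up 175.1811 (V=181.5962), down 145.7114 (V=69.9471). Price 156.7192; hedge Δ=3.7886, bond B=-463.5532.
  t=1,j=0: stock 127.2700 → up 136.1789 (V=84.0827), down 113.2703 (V=144.6322). Price 90.5522; hedge Δ=-2.6431, bond B=426.9380.
  t=1,j=1: stock 153.0100 → up 163.7207 (V=156.7192), down 136.1789 (V=84.0827). Price 139.0511; hedge Δ=2.6373, bond B=-264.4849.
  t=0,j=0: stock 143.0000 → up 153.0100 (V=139.0511), down 127.2700 (V=90.5522). Price 125.9307; hedge Δ=1.8842, bond B=-143.5074.
Root portfolio cost Δ·143+B reproduces V0=125.9307.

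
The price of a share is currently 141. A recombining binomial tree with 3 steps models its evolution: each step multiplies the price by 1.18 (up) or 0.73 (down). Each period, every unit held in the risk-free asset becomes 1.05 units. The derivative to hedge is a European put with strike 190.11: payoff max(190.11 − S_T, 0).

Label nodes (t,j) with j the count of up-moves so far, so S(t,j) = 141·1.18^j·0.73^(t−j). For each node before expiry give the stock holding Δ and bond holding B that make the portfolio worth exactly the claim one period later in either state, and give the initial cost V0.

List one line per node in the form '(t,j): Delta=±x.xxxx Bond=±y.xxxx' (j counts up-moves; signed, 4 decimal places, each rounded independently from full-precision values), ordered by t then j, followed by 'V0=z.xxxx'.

(0,0): Delta=-0.6996 Bond=134.7754
(1,0): Delta=-1.0000 Bond=172.4354
(1,1): Delta=-0.6241 Bond=128.9524
(2,0): Delta=-1.0000 Bond=181.0571
(2,1): Delta=-1.0000 Bond=181.0571
(2,2): Delta=-0.5296 Bond=116.8519
V0=36.1332

Since d<R<u, set p* = (R−d)/(u−d) = 0.7111; price each node as the discounted p*-expectation of its children.
Terminal payoffs: V(3,0)=135.2586, V(3,1)=101.4461, V(3,2)=46.7903, V(3,3)=0.0000
(2,0): S=75.1389. Δ = (V_up−V_dn)/(S_up−S_dn) = (101.4461−135.2586)/(88.6639−54.8514) = -1.0000. V = [p*·101.4461 + (1−p*)·135.2586]/1.05 = 105.9182. B = V − Δ·S = 181.0571.
(2,1): S=121.4574. Δ = (V_up−V_dn)/(S_up−S_dn) = (46.7903−101.4461)/(143.3197−88.6639) = -1.0000. V = [p*·46.7903 + (1−p*)·101.4461]/1.05 = 59.5997. B = V − Δ·S = 181.0571.
(2,2): S=196.3284. Δ = (V_up−V_dn)/(S_up−S_dn) = (0.0000−46.7903)/(231.6675−143.3197) = -0.5296. V = [p*·0.0000 + (1−p*)·46.7903]/1.05 = 12.8735. B = V − Δ·S = 116.8519.
(1,0): S=102.9300. Δ = (V_up−V_dn)/(S_up−S_dn) = (59.5997−105.9182)/(121.4574−75.1389) = -1.0000. V = [p*·59.5997 + (1−p*)·105.9182]/1.05 = 69.5054. B = V − Δ·S = 172.4354.
(1,1): S=166.3800. Δ = (V_up−V_dn)/(S_up−S_dn) = (12.8735−59.5997)/(196.3284−121.4574) = -0.6241. V = [p*·12.8735 + (1−p*)·59.5997]/1.05 = 25.1164. B = V − Δ·S = 128.9524.
(0,0): S=141.0000. Δ = (V_up−V_dn)/(S_up−S_dn) = (25.1164−69.5054)/(166.3800−102.9300) = -0.6996. V = [p*·25.1164 + (1−p*)·69.5054]/1.05 = 36.1332. B = V − Δ·S = 134.7754.
Self-financing check: at every node Δ·S+B equals the discounted successor values.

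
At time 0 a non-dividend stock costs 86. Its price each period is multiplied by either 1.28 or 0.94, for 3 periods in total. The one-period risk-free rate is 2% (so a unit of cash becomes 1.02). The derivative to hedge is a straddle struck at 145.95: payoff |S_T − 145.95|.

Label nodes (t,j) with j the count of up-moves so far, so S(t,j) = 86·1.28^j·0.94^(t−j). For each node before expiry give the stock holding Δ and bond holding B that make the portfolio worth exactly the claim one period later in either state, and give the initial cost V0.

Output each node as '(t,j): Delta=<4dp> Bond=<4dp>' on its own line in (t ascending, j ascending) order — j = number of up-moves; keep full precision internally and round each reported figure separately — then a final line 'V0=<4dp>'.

(0,0): Delta=-0.8748 Bond=127.6071
(1,0): Delta=-1.0000 Bond=140.2826
(1,1): Delta=-0.5759 Bond=97.2585
(2,0): Delta=-1.0000 Bond=143.0882
(2,1): Delta=-1.0000 Bond=143.0882
(2,2): Delta=0.4363 Bond=-43.4214
V0=52.3766

Since d<R<u, set p* = (R−d)/(u−d) = 0.2353; price each node as the discounted p*-expectation of its children.
Payoff layer (t=3): V(3,0)=74.5198, V(3,1)=48.6833, V(3,2)=13.5017, V(3,3)=34.4051
  t=2,j=0: stock 75.9896 → up 97.2667 (V=48.6833), down 71.4302 (V=74.5198). Price 67.0986; hedge Δ=-1.0000, bond B=143.0882.
  t=2,j=1: stock 103.4752 → up 132.4483 (V=13.5017), down 97.2667 (V=48.6833). Price 39.6130; hedge Δ=-1.0000, bond B=143.0882.
  t=2,j=2: stock 140.9024 → up 180.3551 (V=34.4051), down 132.4483 (V=13.5017). Price 18.0590; hedge Δ=0.4363, bond B=-43.4214.
  t=1,j=0: stock 80.8400 → up 103.4752 (V=39.6130), down 75.9896 (V=67.0986). Price 59.4426; hedge Δ=-1.0000, bond B=140.2826.
  t=1,j=1: stock 110.0800 → up 140.9024 (V=18.0590), down 103.4752 (V=39.6130). Price 33.8642; hedge Δ=-0.5759, bond B=97.2585.
  t=0,j=0: stock 86.0000 → up 110.0800 (V=33.8642), down 80.8400 (V=59.4426). Price 52.3766; hedge Δ=-0.8748, bond B=127.6071.
Check: Δ(0,0)·S0 + B(0,0) = 52.3766 = V0.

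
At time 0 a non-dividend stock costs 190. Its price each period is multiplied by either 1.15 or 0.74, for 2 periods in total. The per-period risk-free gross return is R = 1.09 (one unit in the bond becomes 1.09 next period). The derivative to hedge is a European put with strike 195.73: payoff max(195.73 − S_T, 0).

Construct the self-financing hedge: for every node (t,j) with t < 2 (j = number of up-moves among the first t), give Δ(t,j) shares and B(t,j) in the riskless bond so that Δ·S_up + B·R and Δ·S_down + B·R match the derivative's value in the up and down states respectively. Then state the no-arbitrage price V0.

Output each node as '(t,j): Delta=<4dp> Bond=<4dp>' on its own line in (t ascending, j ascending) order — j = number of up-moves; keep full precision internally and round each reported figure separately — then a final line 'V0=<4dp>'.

No-arbitrage ⇒ martingale measure with p* = (R−d)/(u−d) = 0.8537.
Terminal values V(2,·): V(2,0)=91.6860, V(2,1)=34.0400, V(2,2)=0.0000
  t=1,j=0: stock 140.6000 → up 161.6900 (V=34.0400), down 104.0440 (V=91.6860). Price 38.9688; hedge Δ=-1.0000, bond B=179.5688.
  t=1,j=1: stock 218.5000 → up 251.2750 (V=0.0000), down 161.6900 (V=34.0400). Price 4.5701; hedge Δ=-0.3800, bond B=87.5945.
  t=0,j=0: stock 190.0000 → up 218.5000 (V=4.5701), down 140.6000 (V=38.9688). Price 8.8111; hedge Δ=-0.4416, bond B=92.7103.
Self-financing check: at every node Δ·S+B equals the discounted successor values.

(0,0): Delta=-0.4416 Bond=92.7103
(1,0): Delta=-1.0000 Bond=179.5688
(1,1): Delta=-0.3800 Bond=87.5945
V0=8.8111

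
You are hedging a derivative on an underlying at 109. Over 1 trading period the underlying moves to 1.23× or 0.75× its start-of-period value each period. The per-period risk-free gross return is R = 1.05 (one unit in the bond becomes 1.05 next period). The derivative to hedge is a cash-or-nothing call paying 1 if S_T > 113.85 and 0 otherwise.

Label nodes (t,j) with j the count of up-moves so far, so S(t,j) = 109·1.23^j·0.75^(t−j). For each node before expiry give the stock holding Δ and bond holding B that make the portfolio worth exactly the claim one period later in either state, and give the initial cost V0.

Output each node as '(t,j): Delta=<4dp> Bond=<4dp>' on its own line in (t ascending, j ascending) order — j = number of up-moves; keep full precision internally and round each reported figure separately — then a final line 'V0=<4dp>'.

(0,0): Delta=0.0191 Bond=-1.4881
V0=0.5952

Since d<R<u, set p* = (R−d)/(u−d) = 0.6250; price each node as the discounted p*-expectation of its children.
Terminal values V(1,·): V(1,0)=0.0000, V(1,1)=1.0000
  t=0,j=0: stock 109.0000 → up 134.0700 (V=1.0000), down 81.7500 (V=0.0000). Price 0.5952; hedge Δ=0.0191, bond B=-1.4881.
Each (Δ,B) replicates both successor values, so the strategy is self-financing and V0 is arbitrage-free.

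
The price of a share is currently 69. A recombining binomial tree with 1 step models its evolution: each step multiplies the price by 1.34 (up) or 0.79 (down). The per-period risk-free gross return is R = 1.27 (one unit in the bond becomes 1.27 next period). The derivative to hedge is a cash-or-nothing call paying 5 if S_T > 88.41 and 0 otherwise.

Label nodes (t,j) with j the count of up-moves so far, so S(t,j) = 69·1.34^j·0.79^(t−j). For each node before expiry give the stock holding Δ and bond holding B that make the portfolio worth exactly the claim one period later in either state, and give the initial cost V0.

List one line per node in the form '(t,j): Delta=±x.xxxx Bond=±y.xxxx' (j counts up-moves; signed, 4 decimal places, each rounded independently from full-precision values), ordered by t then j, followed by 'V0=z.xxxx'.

(0,0): Delta=0.1318 Bond=-5.6550
V0=3.4359

The replicating-portfolio and risk-neutral prices coincide; use p* = (1.27−0.79)/(1.34−0.79) = 0.8727 for the latter.
Terminal payoffs: V(1,0)=0.0000, V(1,1)=5.0000
  t=0,j=0: stock 69.0000 → up 92.4600 (V=5.0000), down 54.5100 (V=0.0000). Price 3.4359; hedge Δ=0.1318, bond B=-5.6550.
Each (Δ,B) replicates both successor values, so the strategy is self-financing and V0 is arbitrage-free.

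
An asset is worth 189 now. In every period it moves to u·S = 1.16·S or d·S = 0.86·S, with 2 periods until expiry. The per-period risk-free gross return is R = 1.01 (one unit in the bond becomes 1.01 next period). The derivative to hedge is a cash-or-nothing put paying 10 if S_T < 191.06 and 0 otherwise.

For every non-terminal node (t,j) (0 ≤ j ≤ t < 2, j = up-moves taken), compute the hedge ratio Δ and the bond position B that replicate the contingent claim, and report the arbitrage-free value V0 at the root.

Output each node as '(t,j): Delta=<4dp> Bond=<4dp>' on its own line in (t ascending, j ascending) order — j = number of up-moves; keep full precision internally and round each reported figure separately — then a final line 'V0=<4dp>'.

Under the risk-neutral measure, an up-move has probability p* = (R−d)/(u−d) = 0.5000 and values discount at R = 1.01.
Terminal values V(2,·): V(2,0)=10.0000, V(2,1)=10.0000, V(2,2)=0.0000
  t=1,j=0: stock 162.5400 → up 188.5464 (V=10.0000), down 139.7844 (V=10.0000). Price 9.9010; hedge Δ=0.0000, bond B=9.9010.
  t=1,j=1: stock 219.2400 → up 254.3184 (V=0.0000), down 188.5464 (V=10.0000). Price 4.9505; hedge Δ=-0.1520, bond B=38.2838.
  t=0,j=0: stock 189.0000 → up 219.2400 (V=4.9505), down 162.5400 (V=9.9010). Price 7.3522; hedge Δ=-0.0873, bond B=23.8539.
The time-0 hedge costs 7.3522, which is the no-arbitrage price.

(0,0): Delta=-0.0873 Bond=23.8539
(1,0): Delta=0.0000 Bond=9.9010
(1,1): Delta=-0.1520 Bond=38.2838
V0=7.3522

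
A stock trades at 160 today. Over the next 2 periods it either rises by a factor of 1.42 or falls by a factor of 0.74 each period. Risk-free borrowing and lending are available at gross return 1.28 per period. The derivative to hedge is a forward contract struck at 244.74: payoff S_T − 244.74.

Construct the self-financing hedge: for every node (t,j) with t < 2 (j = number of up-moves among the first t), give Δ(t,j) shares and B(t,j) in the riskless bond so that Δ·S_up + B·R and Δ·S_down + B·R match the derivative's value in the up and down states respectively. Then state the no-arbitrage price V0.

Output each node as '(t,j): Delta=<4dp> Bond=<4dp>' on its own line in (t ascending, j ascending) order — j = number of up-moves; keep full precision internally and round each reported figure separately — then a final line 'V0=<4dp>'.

Under the risk-neutral measure, an up-move has probability p* = (R−d)/(u−d) = 0.7941 and values discount at R = 1.28.
Terminal payoffs: V(2,0)=-157.1240, V(2,1)=-76.6120, V(2,2)=77.8840
Node (1,0) S=118.4000: V=(p*·-76.6120+(1−p*)·-157.1240)/1.28=-72.8031; Δ=(-76.6120−-157.1240)/(168.1280−87.6160)=1.0000; B=V−Δ·S=-191.2031
Node (1,1) S=227.2000: V=(p*·77.8840+(1−p*)·-76.6120)/1.28=35.9969; Δ=(77.8840−-76.6120)/(322.6240−168.1280)=1.0000; B=V−Δ·S=-191.2031
Node (0,0) S=160.0000: V=(p*·35.9969+(1−p*)·-72.8031)/1.28=10.6226; Δ=(35.9969−-72.8031)/(227.2000−118.4000)=1.0000; B=V−Δ·S=-149.3774
Check: Δ(0,0)·S0 + B(0,0) = 10.6226 = V0.

(0,0): Delta=1.0000 Bond=-149.3774
(1,0): Delta=1.0000 Bond=-191.2031
(1,1): Delta=1.0000 Bond=-191.2031
V0=10.6226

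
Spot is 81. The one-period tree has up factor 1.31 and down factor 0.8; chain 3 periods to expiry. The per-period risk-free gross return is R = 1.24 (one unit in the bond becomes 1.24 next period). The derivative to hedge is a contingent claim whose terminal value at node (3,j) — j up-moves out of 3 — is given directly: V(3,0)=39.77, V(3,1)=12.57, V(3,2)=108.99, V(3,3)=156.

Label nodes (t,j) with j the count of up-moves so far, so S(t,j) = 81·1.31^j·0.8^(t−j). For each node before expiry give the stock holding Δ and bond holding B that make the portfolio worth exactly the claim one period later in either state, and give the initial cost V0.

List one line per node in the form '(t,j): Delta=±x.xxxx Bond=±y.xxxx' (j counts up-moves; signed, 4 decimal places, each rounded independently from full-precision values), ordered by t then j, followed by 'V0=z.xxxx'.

(0,0): Delta=0.9023 Bond=-2.6505
(1,0): Delta=1.9388 Bond=-70.4527
(1,1): Delta=0.8016 Bond=7.3990
(2,0): Delta=-1.0288 Bond=66.4812
(2,1): Delta=2.2272 Bond=-111.8363
(2,2): Delta=0.6631 Bond=28.4265
V0=70.4375

Since d<R<u, set p* = (R−d)/(u−d) = 0.8627; price each node as the discounted p*-expectation of its children.
Terminal payoffs: V(3,0)=39.7700, V(3,1)=12.5700, V(3,2)=108.9900, V(3,3)=156.0000
Node (2,0) S=51.8400: V=(p*·12.5700+(1−p*)·39.7700)/1.24=13.1478; Δ=(12.5700−39.7700)/(67.9104−41.4720)=-1.0288; B=V−Δ·S=66.4812
Node (2,1) S=84.8880: V=(p*·108.9900+(1−p*)·12.5700)/1.24=77.2225; Δ=(108.9900−12.5700)/(111.2033−67.9104)=2.2272; B=V−Δ·S=-111.8363
Node (2,2) S=139.0041: V=(p*·156.0000+(1−p*)·108.9900)/1.24=120.6029; Δ=(156.0000−108.9900)/(182.0954−111.2033)=0.6631; B=V−Δ·S=28.4265
Node (1,0) S=64.8000: V=(p*·77.2225+(1−p*)·13.1478)/1.24=55.1838; Δ=(77.2225−13.1478)/(84.8880−51.8400)=1.9388; B=V−Δ·S=-70.4527
Node (1,1) S=106.1100: V=(p*·120.6029+(1−p*)·77.2225)/1.24=92.4587; Δ=(120.6029−77.2225)/(139.0041−84.8880)=0.8016; B=V−Δ·S=7.3990
Node (0,0) S=81.0000: V=(p*·92.4587+(1−p*)·55.1838)/1.24=70.4375; Δ=(92.4587−55.1838)/(106.1100−64.8000)=0.9023; B=V−Δ·S=-2.6505
Check: Δ(0,0)·S0 + B(0,0) = 70.4375 = V0.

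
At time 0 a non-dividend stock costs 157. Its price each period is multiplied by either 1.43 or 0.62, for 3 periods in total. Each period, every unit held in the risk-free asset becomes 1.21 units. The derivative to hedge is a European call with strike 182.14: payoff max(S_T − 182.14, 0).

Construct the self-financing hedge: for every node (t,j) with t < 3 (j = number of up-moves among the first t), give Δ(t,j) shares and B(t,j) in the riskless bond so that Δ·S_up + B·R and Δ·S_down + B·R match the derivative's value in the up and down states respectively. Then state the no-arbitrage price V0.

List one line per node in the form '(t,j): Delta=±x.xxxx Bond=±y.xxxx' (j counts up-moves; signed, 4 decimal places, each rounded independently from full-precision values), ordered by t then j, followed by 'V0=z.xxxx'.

Under the risk-neutral measure, an up-move has probability p* = (R−d)/(u−d) = 0.7284 and values discount at R = 1.21.
At expiry t=3: V(3,0)=0.0000, V(3,1)=0.0000, V(3,2)=16.9106, V(3,3)=276.9605
  t=2,j=0: stock 60.3508 → up 86.3016 (V=0.0000), down 37.4175 (V=0.0000). Price 0.0000; hedge Δ=0.0000, bond B=0.0000.
  t=2,j=1: stock 139.1962 → up 199.0506 (V=16.9106), down 86.3016 (V=0.0000). Price 10.1798; hedge Δ=0.1500, bond B=-10.6974.
  t=2,j=2: stock 321.0493 → up 459.1005 (V=276.9605), down 199.0506 (V=16.9106). Price 170.5204; hedge Δ=1.0000, bond B=-150.5289.
  t=1,j=0: stock 97.3400 → up 139.1962 (V=10.1798), down 60.3508 (V=0.0000). Price 6.1280; hedge Δ=0.1291, bond B=-6.4396.
  t=1,j=1: stock 224.5100 → up 321.0493 (V=170.5204), down 139.1962 (V=10.1798). Price 104.9348; hedge Δ=0.8817, bond B=-93.0165.
  t=0,j=0: stock 157.0000 → up 224.5100 (V=104.9348), down 97.3400 (V=6.1280). Price 64.5441; hedge Δ=0.7770, bond B=-57.4395.
Root portfolio cost Δ·157+B reproduces V0=64.5441.

(0,0): Delta=0.7770 Bond=-57.4395
(1,0): Delta=0.1291 Bond=-6.4396
(1,1): Delta=0.8817 Bond=-93.0165
(2,0): Delta=0.0000 Bond=0.0000
(2,1): Delta=0.1500 Bond=-10.6974
(2,2): Delta=1.0000 Bond=-150.5289
V0=64.5441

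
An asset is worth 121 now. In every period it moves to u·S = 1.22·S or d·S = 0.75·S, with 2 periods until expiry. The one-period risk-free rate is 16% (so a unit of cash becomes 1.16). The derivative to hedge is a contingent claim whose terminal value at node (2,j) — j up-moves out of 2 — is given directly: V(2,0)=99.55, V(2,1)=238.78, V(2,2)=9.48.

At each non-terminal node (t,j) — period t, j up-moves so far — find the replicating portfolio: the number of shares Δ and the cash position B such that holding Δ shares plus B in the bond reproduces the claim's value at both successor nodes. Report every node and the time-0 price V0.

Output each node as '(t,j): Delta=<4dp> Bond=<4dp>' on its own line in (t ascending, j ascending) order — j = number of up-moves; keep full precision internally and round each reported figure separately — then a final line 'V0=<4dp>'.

Under the risk-neutral measure, an up-move has probability p* = (R−d)/(u−d) = 0.8723 and values discount at R = 1.16.
Payoff layer (t=2): V(2,0)=99.5500, V(2,1)=238.7800, V(2,2)=9.4800
  t=1,j=0: stock 90.7500 → up 110.7150 (V=238.7800), down 68.0625 (V=99.5500). Price 190.5224; hedge Δ=3.2643, bond B=-105.7117.
  t=1,j=1: stock 147.6200 → up 180.0964 (V=9.4800), down 110.7150 (V=238.7800). Price 33.4072; hedge Δ=-3.3049, bond B=521.2795.
  t=0,j=0: stock 121.0000 → up 147.6200 (V=33.4072), down 90.7500 (V=190.5224). Price 46.0900; hedge Δ=-2.7627, bond B=380.3777.
Self-financing check: at every node Δ·S+B equals the discounted successor values.

(0,0): Delta=-2.7627 Bond=380.3777
(1,0): Delta=3.2643 Bond=-105.7117
(1,1): Delta=-3.3049 Bond=521.2795
V0=46.0900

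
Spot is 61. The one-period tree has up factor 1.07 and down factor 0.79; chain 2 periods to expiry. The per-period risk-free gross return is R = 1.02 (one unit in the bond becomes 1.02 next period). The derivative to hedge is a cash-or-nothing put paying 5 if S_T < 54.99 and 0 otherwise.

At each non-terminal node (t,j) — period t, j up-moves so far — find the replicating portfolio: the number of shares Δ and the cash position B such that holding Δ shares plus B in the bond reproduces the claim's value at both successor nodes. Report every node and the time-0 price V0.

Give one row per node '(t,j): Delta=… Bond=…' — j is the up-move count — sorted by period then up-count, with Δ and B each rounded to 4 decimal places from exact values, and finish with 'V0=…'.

(0,0): Delta=-0.2358 Bond=15.9439
(1,0): Delta=0.0000 Bond=4.9020
(1,1): Delta=-0.2736 Bond=18.7325
V0=1.5631

Under the risk-neutral measure, an up-move has probability p* = (R−d)/(u−d) = 0.8214 and values discount at R = 1.02.
Terminal payoffs: V(2,0)=5.0000, V(2,1)=5.0000, V(2,2)=0.0000
Node (1,0) S=48.1900: V=(p*·5.0000+(1−p*)·5.0000)/1.02=4.9020; Δ=(5.0000−5.0000)/(51.5633−38.0701)=0.0000; B=V−Δ·S=4.9020
Node (1,1) S=65.2700: V=(p*·0.0000+(1−p*)·5.0000)/1.02=0.8754; Δ=(0.0000−5.0000)/(69.8389−51.5633)=-0.2736; B=V−Δ·S=18.7325
Node (0,0) S=61.0000: V=(p*·0.8754+(1−p*)·4.9020)/1.02=1.5631; Δ=(0.8754−4.9020)/(65.2700−48.1900)=-0.2358; B=V−Δ·S=15.9439
Each (Δ,B) replicates both successor values, so the strategy is self-financing and V0 is arbitrage-free.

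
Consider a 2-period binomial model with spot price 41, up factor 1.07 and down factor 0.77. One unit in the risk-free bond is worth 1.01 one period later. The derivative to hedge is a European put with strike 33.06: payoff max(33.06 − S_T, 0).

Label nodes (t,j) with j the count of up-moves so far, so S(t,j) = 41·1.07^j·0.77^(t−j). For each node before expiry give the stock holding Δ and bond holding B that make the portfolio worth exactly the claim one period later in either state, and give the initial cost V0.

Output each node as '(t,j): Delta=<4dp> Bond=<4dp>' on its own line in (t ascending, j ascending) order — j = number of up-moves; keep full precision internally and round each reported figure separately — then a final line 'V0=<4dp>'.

(0,0): Delta=-0.1409 Bond=6.1195
(1,0): Delta=-0.9240 Bond=30.9032
(1,1): Delta=0.0000 Bond=0.0000
V0=0.3431

Under the risk-neutral measure, an up-move has probability p* = (R−d)/(u−d) = 0.8000 and values discount at R = 1.01.
At expiry t=2: V(2,0)=8.7511, V(2,1)=0.0000, V(2,2)=0.0000
  t=1,j=0: stock 31.5700 → up 33.7799 (V=0.0000), down 24.3089 (V=8.7511). Price 1.7329; hedge Δ=-0.9240, bond B=30.9032.
  t=1,j=1: stock 43.8700 → up 46.9409 (V=0.0000), down 33.7799 (V=0.0000). Price 0.0000; hedge Δ=0.0000, bond B=0.0000.
  t=0,j=0: stock 41.0000 → up 43.8700 (V=0.0000), down 31.5700 (V=1.7329). Price 0.3431; hedge Δ=-0.1409, bond B=6.1195.
Self-financing check: at every node Δ·S+B equals the discounted successor values.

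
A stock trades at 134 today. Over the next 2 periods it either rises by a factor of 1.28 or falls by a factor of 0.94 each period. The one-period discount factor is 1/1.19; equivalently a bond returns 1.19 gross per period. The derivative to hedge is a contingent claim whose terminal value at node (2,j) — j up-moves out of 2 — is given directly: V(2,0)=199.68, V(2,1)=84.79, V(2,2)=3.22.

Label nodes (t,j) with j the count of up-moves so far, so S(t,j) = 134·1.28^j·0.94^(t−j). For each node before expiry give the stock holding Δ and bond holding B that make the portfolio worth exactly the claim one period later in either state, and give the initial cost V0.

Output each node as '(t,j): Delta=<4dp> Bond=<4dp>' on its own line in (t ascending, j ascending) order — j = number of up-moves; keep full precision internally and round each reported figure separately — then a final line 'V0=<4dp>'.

(0,0): Delta=-1.6672 Bond=257.8235
(1,0): Delta=-2.6827 Bond=434.7202
(1,1): Delta=-1.3987 Bond=260.7622
V0=34.4176

Under the risk-neutral measure, an up-move has probability p* = (R−d)/(u−d) = 0.7353 and values discount at R = 1.19.
Payoff layer (t=2): V(2,0)=199.6800, V(2,1)=84.7900, V(2,2)=3.2200
Node (1,0) S=125.9600: V=(p*·84.7900+(1−p*)·199.6800)/1.19=96.8085; Δ=(84.7900−199.6800)/(161.2288−118.4024)=-2.6827; B=V−Δ·S=434.7202
Node (1,1) S=171.5200: V=(p*·3.2200+(1−p*)·84.7900)/1.19=20.8505; Δ=(3.2200−84.7900)/(219.5456−161.2288)=-1.3987; B=V−Δ·S=260.7622
Node (0,0) S=134.0000: V=(p*·20.8505+(1−p*)·96.8085)/1.19=34.4176; Δ=(20.8505−96.8085)/(171.5200−125.9600)=-1.6672; B=V−Δ·S=257.8235
Check: Δ(0,0)·S0 + B(0,0) = 34.4176 = V0.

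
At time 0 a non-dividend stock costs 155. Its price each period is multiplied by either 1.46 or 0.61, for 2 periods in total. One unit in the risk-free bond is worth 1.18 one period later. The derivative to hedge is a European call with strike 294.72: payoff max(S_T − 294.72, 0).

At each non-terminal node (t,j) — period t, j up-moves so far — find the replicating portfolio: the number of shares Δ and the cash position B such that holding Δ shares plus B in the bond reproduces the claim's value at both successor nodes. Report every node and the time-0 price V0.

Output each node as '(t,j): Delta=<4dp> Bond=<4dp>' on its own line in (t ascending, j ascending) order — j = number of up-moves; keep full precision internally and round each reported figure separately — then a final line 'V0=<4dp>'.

(0,0): Delta=0.1539 Bond=-12.3311
(1,0): Delta=0.0000 Bond=0.0000
(1,1): Delta=0.1855 Bond=-21.6985
V0=11.5225

No-arbitrage ⇒ martingale measure with p* = (R−d)/(u−d) = 0.6706.
Payoff layer (t=2): V(2,0)=0.0000, V(2,1)=0.0000, V(2,2)=35.6780
  t=1,j=0: stock 94.5500 → up 138.0430 (V=0.0000), down 57.6755 (V=0.0000). Price 0.0000; hedge Δ=0.0000, bond B=0.0000.
  t=1,j=1: stock 226.3000 → up 330.3980 (V=35.6780), down 138.0430 (V=0.0000). Price 20.2756; hedge Δ=0.1855, bond B=-21.6985.
  t=0,j=0: stock 155.0000 → up 226.3000 (V=20.2756), down 94.5500 (V=0.0000). Price 11.5225; hedge Δ=0.1539, bond B=-12.3311.
The time-0 hedge costs 11.5225, which is the no-arbitrage price.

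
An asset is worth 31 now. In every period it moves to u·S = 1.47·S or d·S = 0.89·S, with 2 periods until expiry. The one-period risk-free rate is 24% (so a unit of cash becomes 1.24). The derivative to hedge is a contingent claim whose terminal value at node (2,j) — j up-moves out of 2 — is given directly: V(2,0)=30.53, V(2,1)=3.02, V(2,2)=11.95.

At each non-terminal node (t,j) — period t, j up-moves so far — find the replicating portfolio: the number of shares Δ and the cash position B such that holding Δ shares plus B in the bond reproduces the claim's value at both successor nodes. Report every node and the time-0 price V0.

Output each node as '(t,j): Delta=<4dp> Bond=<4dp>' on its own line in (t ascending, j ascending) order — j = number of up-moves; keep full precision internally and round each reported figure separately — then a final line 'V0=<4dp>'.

(0,0): Delta=-0.2476 Bond=14.5682
(1,0): Delta=-1.7191 Bond=58.6642
(1,1): Delta=0.3379 Bond=-8.6153
V0=6.8925

Risk-neutral probability p* = (R−d)/(u−d) = (1.24−0.89)/(1.47−0.89) = 0.6034.
Terminal payoffs: V(2,0)=30.5300, V(2,1)=3.0200, V(2,2)=11.9500
  t=1,j=0: stock 27.5900 → up 40.5573 (V=3.0200), down 24.5551 (V=30.5300). Price 11.2332; hedge Δ=-1.7191, bond B=58.6642.
  t=1,j=1: stock 45.5700 → up 66.9879 (V=11.9500), down 40.5573 (V=3.0200). Price 6.7813; hedge Δ=0.3379, bond B=-8.6153.
  t=0,j=0: stock 31.0000 → up 45.5700 (V=6.7813), down 27.5900 (V=11.2332). Price 6.8925; hedge Δ=-0.2476, bond B=14.5682.
Root portfolio cost Δ·31+B reproduces V0=6.8925.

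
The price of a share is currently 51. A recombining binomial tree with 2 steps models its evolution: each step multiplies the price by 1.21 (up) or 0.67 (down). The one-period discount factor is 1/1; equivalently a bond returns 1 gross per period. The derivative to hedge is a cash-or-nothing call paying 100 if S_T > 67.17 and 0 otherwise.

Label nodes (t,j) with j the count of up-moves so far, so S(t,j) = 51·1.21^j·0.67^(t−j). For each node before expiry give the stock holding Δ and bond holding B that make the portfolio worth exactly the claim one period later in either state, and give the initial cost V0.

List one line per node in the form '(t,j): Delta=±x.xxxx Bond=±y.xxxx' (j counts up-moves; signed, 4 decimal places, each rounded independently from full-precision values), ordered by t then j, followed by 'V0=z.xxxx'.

No-arbitrage ⇒ martingale measure with p* = (R−d)/(u−d) = 0.6111.
At expiry t=2: V(2,0)=0.0000, V(2,1)=0.0000, V(2,2)=100.0000
  t=1,j=0: stock 34.1700 → up 41.3457 (V=0.0000), down 22.8939 (V=0.0000). Price 0.0000; hedge Δ=0.0000, bond B=0.0000.
  t=1,j=1: stock 61.7100 → up 74.6691 (V=100.0000), down 41.3457 (V=0.0000). Price 61.1111; hedge Δ=3.0009, bond B=-124.0741.
  t=0,j=0: stock 51.0000 → up 61.7100 (V=61.1111), down 34.1700 (V=0.0000). Price 37.3457; hedge Δ=2.2190, bond B=-75.8230.
The time-0 hedge costs 37.3457, which is the no-arbitrage price.

(0,0): Delta=2.2190 Bond=-75.8230
(1,0): Delta=0.0000 Bond=0.0000
(1,1): Delta=3.0009 Bond=-124.0741
V0=37.3457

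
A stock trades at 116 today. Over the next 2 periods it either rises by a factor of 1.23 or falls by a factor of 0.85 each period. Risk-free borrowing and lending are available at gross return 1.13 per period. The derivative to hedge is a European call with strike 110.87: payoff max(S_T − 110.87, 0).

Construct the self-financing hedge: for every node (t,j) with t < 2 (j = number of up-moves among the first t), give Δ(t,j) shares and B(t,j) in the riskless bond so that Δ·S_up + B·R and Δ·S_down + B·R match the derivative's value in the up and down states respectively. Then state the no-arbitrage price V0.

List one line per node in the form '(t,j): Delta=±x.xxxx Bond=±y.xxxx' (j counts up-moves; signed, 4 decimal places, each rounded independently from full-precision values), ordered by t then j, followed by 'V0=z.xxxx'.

(0,0): Delta=0.8570 Bond=-68.7762
(1,0): Delta=0.2778 Bond=-20.6027
(1,1): Delta=1.0000 Bond=-98.1150
V0=30.6401

Under the risk-neutral measure, an up-move has probability p* = (R−d)/(u−d) = 0.7368 and values discount at R = 1.13.
Payoff layer (t=2): V(2,0)=0.0000, V(2,1)=10.4080, V(2,2)=64.6264
Node (1,0) S=98.6000: V=(p*·10.4080+(1−p*)·0.0000)/1.13=6.7868; Δ=(10.4080−0.0000)/(121.2780−83.8100)=0.2778; B=V−Δ·S=-20.6027
Node (1,1) S=142.6800: V=(p*·64.6264+(1−p*)·10.4080)/1.13=44.5650; Δ=(64.6264−10.4080)/(175.4964−121.2780)=1.0000; B=V−Δ·S=-98.1150
Node (0,0) S=116.0000: V=(p*·44.5650+(1−p*)·6.7868)/1.13=30.6401; Δ=(44.5650−6.7868)/(142.6800−98.6000)=0.8570; B=V−Δ·S=-68.7762
Each (Δ,B) replicates both successor values, so the strategy is self-financing and V0 is arbitrage-free.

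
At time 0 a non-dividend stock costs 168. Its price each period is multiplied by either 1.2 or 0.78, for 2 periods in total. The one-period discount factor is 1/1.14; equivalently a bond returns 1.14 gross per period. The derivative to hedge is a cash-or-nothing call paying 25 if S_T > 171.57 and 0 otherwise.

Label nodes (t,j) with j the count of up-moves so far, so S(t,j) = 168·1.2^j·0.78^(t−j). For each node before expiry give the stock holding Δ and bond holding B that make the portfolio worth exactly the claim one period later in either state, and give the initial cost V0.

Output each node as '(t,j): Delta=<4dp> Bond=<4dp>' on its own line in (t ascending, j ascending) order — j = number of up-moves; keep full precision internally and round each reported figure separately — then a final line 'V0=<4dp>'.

(0,0): Delta=0.2664 Bond=-30.6217
(1,0): Delta=0.0000 Bond=0.0000
(1,1): Delta=0.2953 Bond=-40.7268
V0=14.1331

Under the risk-neutral measure, an up-move has probability p* = (R−d)/(u−d) = 0.8571 and values discount at R = 1.14.
Payoff layer (t=2): V(2,0)=0.0000, V(2,1)=0.0000, V(2,2)=25.0000
(1,0): S=131.0400. Δ = (V_up−V_dn)/(S_up−S_dn) = (0.0000−0.0000)/(157.2480−102.2112) = 0.0000. V = [p*·0.0000 + (1−p*)·0.0000]/1.14 = 0.0000. B = V − Δ·S = 0.0000.
(1,1): S=201.6000. Δ = (V_up−V_dn)/(S_up−S_dn) = (25.0000−0.0000)/(241.9200−157.2480) = 0.2953. V = [p*·25.0000 + (1−p*)·0.0000]/1.14 = 18.7970. B = V − Δ·S = -40.7268.
(0,0): S=168.0000. Δ = (V_up−V_dn)/(S_up−S_dn) = (18.7970−0.0000)/(201.6000−131.0400) = 0.2664. V = [p*·18.7970 + (1−p*)·0.0000]/1.14 = 14.1331. B = V − Δ·S = -30.6217.
Self-financing check: at every node Δ·S+B equals the discounted successor values.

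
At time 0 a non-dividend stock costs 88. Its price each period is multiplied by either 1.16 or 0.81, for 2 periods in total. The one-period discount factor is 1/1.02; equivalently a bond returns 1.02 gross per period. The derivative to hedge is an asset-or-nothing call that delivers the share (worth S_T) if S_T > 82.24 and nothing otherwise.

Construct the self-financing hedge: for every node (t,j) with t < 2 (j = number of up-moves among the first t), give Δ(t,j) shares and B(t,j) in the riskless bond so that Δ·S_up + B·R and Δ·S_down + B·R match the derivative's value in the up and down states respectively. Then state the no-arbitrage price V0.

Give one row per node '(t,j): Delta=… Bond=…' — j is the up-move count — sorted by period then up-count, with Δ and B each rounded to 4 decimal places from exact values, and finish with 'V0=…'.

(0,0): Delta=1.7351 Bond=-73.5703
(1,0): Delta=3.3143 Bond=-187.6042
(1,1): Delta=1.0000 Bond=0.0000
V0=79.1208

Risk-neutral probability p* = (R−d)/(u−d) = (1.02−0.81)/(1.16−0.81) = 0.6000.
Terminal values V(2,·): V(2,0)=0.0000, V(2,1)=82.6848, V(2,2)=118.4128
  t=1,j=0: stock 71.2800 → up 82.6848 (V=82.6848), down 57.7368 (V=0.0000). Price 48.6381; hedge Δ=3.3143, bond B=-187.6042.
  t=1,j=1: stock 102.0800 → up 118.4128 (V=118.4128), down 82.6848 (V=82.6848). Price 102.0800; hedge Δ=1.0000, bond B=0.0000.
  t=0,j=0: stock 88.0000 → up 102.0800 (V=102.0800), down 71.2800 (V=48.6381). Price 79.1208; hedge Δ=1.7351, bond B=-73.5703.
Root portfolio cost Δ·88+B reproduces V0=79.1208.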